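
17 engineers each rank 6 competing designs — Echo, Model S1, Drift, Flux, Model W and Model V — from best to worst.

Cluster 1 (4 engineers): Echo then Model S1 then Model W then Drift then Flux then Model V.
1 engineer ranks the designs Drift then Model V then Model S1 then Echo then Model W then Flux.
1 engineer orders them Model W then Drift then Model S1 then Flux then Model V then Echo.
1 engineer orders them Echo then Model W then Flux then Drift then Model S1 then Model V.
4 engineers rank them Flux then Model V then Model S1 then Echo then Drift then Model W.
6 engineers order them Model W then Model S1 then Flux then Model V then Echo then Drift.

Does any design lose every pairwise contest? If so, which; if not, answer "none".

Head-to-head results (17 engineers):
Echo vs Model S1: 4+1 = 5 for Echo, 12 for Model S1 — Model S1 by 12–5.
Echo vs Drift: Echo, 15–2.
Echo vs Flux: Flux, 11–6.
Echo vs Model W: 10 to 7, Echo.
Echo vs Model V: 5 to 12, Model V.
Model S1 vs Drift: Model S1 is ranked higher on 4+4+6 = 14 ballots, Drift on 3. Model S1 wins 14–3.
Model S1 vs Flux: 4+1+1+6 = 12 for Model S1, 5 for Flux — Model S1 by 12–5.
Model S1 vs Model W: 9 to 8, Model S1.
Model S1 vs Model V: Model S1, 12–5.
Drift vs Flux: 4+1+1 = 6 for Drift, 11 for Flux — Flux by 11–6.
Drift vs Model W: Drift preferred on 1+4 = 5 ballots; Model W wins 12–5.
Drift vs Model V: Drift is ranked higher on 4+1+1+1 = 7 ballots, Model V on 10. Model V wins 10–7.
Flux vs Model W: Flux is ranked higher on 4 ballots, Model W on 13. Model W wins 13–4.
Flux–Model V: Flux 16–1.
Model W vs Model V: 12 to 5, Model W.
Drift is beaten in every head-to-head and is the Condorcet loser.

Drift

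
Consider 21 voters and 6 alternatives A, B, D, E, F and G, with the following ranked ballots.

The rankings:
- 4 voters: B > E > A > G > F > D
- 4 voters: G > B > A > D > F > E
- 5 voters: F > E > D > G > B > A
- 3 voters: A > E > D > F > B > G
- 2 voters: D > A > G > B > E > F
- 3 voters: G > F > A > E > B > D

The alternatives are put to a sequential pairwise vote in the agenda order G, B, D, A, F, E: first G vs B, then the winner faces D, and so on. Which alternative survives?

Round 1: G vs B — 14–7, G advances.
Round 2: G vs D — 11–10, G advances.
Round 3: G vs A — 12–9, G advances.
Round 4: G vs F — 13–8, G advances.
Round 5: G vs E — 9–12, E advances.
The agenda winner is E.

E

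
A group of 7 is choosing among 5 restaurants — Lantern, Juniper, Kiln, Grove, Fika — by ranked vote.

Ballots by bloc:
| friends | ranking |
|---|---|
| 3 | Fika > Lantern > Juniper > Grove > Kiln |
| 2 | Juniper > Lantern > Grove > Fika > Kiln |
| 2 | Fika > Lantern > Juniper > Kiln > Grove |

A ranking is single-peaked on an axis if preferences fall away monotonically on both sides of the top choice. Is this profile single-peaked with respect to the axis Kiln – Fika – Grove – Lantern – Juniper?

no

Axis positions: Kiln=1, Fika=2, Grove=3, Lantern=4, Juniper=5.
Bloc 1: ranking walks positions 2-4-5-3-1; Lantern is ranked above Grove even though Grove lies between Lantern and the peak Fika on the axis — preferences dip and rise again. Not single-peaked.
Bloc 2 (peak Juniper at position 5): ranking walks positions 5-4-3-2-1, expanding outward from the peak — single-peaked.
Bloc 3: ranking walks positions 2-4-5-1-3; Lantern is ranked above Grove even though Grove lies between Lantern and the peak Fika on the axis — preferences dip and rise again. Not single-peaked.
Bloc 1 violates single-peakedness, so the profile is not single-peaked on this axis.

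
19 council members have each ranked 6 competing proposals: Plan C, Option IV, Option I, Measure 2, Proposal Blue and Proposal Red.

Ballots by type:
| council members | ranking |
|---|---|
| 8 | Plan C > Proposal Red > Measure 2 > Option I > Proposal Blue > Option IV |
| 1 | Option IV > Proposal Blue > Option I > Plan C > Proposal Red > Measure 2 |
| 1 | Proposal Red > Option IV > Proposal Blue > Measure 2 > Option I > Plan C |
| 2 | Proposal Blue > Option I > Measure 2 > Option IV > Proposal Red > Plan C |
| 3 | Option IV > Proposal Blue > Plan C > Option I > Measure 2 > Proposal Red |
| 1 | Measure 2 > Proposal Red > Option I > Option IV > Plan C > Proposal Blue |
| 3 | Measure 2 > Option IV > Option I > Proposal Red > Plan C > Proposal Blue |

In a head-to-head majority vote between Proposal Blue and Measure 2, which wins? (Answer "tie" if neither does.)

Measure 2

Ballots ranking Proposal Blue above Measure 2: 1 + 1 + 2 + 3 = 7.
Ballots ranking Measure 2 above Proposal Blue: 19 − 7 = 12.
Measure 2 wins the head-to-head 12–7.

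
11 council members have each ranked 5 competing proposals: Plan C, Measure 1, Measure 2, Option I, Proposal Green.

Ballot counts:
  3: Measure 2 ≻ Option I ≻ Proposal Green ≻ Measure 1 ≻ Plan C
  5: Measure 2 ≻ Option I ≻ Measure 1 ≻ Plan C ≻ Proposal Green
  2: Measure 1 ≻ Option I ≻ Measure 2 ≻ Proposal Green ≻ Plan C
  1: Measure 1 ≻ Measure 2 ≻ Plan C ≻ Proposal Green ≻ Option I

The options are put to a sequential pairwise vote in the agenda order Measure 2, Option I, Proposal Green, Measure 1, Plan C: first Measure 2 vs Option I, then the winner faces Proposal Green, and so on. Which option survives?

Measure 2

Round 1: Measure 2 vs Option I — 9–2, Measure 2 advances.
Round 2: Measure 2 vs Proposal Green — 11–0, Measure 2 advances.
Round 3: Measure 2 vs Measure 1 — 8–3, Measure 2 advances.
Round 4: Measure 2 vs Plan C — 11–0, Measure 2 advances.
Measure 2 survives the agenda.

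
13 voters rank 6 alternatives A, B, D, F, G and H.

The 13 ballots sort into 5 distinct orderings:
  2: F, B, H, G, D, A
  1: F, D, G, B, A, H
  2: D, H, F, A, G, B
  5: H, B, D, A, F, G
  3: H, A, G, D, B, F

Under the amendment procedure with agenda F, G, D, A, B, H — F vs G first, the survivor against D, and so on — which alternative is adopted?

H

Round 1: F vs G — 10–3, F advances.
Round 2: F vs D — 3–10, D advances.
Round 3: D vs A — 10–3, D advances.
Round 4: D vs B — 6–7, B advances.
Round 5: B vs H — 3–10, H advances.
The agenda winner is H.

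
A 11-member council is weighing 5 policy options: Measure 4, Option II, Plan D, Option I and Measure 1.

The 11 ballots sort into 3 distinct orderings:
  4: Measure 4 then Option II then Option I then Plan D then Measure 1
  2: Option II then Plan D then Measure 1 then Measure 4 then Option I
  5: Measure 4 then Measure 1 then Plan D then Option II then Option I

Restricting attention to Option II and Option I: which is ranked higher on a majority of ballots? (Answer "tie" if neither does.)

Ballots ranking Option II above Option I: 4 + 2 + 5 = 11.
Ballots ranking Option I above Option II: 11 − 11 = 0.
Option II wins the head-to-head 11–0.

Option II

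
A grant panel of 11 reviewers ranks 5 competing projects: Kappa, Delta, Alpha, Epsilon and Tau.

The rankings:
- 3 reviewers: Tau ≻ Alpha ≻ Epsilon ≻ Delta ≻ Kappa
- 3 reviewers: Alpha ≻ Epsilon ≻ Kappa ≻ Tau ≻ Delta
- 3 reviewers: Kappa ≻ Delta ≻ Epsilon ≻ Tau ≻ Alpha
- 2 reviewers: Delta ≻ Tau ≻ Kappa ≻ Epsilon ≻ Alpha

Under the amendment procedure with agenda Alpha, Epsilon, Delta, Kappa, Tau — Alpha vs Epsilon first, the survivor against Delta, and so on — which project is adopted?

Round 1: Alpha vs Epsilon — 6–5, Alpha advances.
Round 2: Alpha vs Delta — 6–5, Alpha advances.
Round 3: Alpha vs Kappa — 6–5, Alpha advances.
Round 4: Alpha vs Tau — 3–8, Tau advances.
The agenda winner is Tau.

Tau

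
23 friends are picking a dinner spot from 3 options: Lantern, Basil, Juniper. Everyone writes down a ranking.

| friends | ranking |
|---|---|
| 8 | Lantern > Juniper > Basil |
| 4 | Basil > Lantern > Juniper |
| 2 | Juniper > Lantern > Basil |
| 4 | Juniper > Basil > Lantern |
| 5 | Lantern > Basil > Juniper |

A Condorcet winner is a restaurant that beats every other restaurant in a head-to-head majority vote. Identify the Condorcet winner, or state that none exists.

Lantern

Pairwise majorities:
Lantern vs Basil: Lantern wins 15–8.
Lantern vs Juniper: Lantern, 17–6.
Basil vs Juniper: Juniper, 14–9.
Only Lantern has no losses; Lantern is the Condorcet winner.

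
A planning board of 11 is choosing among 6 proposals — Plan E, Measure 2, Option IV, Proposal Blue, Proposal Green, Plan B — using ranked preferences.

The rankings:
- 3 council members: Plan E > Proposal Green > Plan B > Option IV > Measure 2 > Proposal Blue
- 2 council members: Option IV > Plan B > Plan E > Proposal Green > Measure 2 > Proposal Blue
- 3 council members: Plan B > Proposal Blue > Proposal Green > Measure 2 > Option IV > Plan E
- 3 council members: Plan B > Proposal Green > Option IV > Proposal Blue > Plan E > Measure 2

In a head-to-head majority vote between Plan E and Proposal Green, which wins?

Ballots ranking Plan E above Proposal Green: 3 + 2 = 5.
Ballots ranking Proposal Green above Plan E: 11 − 5 = 6.
Proposal Green wins the head-to-head 6–5.

Proposal Green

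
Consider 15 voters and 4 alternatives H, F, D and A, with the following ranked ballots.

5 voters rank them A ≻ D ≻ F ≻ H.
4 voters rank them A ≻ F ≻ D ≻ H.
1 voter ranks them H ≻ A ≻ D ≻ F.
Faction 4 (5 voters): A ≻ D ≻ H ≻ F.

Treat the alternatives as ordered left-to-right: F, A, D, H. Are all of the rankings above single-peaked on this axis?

no

Axis positions: F=1, A=2, D=3, H=4.
Faction 1 (peak A at position 2): ranking walks positions 2-3-1-4, expanding outward from the peak — single-peaked.
Faction 2 (peak A at position 2): ranking walks positions 2-1-3-4, expanding outward from the peak — single-peaked.
Faction 3: ranking walks positions 4-2-3-1; A is ranked above D even though D lies between A and the peak H on the axis — preferences dip and rise again. Not single-peaked.
Faction 4 (peak A at position 2): ranking walks positions 2-3-4-1, expanding outward from the peak — single-peaked.
Faction 3 violates single-peakedness, so the profile is not single-peaked on this axis.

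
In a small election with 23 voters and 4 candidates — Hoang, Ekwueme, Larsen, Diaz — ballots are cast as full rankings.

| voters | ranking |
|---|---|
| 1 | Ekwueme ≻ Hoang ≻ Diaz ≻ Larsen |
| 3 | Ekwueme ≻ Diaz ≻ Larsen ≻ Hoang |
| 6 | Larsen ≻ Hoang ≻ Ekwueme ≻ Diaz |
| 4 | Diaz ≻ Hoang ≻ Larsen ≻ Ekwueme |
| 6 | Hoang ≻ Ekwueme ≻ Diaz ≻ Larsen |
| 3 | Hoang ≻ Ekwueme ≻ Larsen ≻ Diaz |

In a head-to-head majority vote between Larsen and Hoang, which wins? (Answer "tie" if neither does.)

Ballots ranking Larsen above Hoang: 3 + 6 = 9.
Ballots ranking Hoang above Larsen: 23 − 9 = 14.
Hoang wins the head-to-head 14–9.

Hoang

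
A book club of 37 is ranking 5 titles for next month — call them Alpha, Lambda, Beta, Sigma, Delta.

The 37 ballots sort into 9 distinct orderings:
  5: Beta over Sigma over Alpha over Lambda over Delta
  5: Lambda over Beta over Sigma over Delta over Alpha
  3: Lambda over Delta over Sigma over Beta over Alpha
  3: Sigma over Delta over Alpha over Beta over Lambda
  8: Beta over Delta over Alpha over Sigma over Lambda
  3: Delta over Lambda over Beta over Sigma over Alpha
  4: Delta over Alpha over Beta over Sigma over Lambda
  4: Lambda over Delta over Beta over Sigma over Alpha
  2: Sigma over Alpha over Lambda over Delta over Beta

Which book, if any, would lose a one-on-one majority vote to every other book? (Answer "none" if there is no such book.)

Head-to-head results (37 members):
Alpha vs Lambda: 22 to 15, Alpha.
Alpha vs Beta: Alpha preferred on 3+4+2 = 9 ballots; Beta wins 28–9.
Alpha vs Sigma: Sigma, 25–12.
Alpha vs Delta: Alpha is ranked higher on 5+2 = 7 ballots, Delta on 30. Delta wins 30–7.
Lambda–Beta: Beta 20–17.
Lambda vs Sigma: Sigma, 22–15.
Lambda vs Delta: 5+5+3+4+2 = 19 for Lambda, 18 for Delta — Lambda by 19–18.
Beta vs Sigma: Beta preferred on 5+5+8+3+4+4 = 29 ballots; Beta wins 29–8.
Beta vs Delta: Delta, 19–18.
Sigma vs Delta: Delta wins 22–15.
Each book has at least one pairwise win (Alpha beats Lambda; Lambda beats Delta; Beta beats Alpha; Sigma beats Alpha; Delta beats Alpha) — no Condorcet loser.

none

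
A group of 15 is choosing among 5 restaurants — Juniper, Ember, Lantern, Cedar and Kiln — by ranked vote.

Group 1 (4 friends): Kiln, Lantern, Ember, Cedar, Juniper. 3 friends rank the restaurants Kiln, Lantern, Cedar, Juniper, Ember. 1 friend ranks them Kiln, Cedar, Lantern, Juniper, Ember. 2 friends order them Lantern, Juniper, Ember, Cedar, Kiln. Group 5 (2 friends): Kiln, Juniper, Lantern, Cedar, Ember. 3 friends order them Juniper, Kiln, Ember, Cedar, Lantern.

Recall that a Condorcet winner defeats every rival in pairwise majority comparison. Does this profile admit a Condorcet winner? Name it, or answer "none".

Kiln

Head-to-head results (15 friends):
Juniper vs Ember: Juniper is ranked higher on 3+1+2+2+3 = 11 ballots, Ember on 4. Juniper wins 11–4.
Juniper vs Lantern: 2+3 = 5 for Juniper, 10 for Lantern — Lantern by 10–5.
Juniper vs Cedar: 7 to 8, Cedar.
Juniper vs Kiln: Juniper is ranked higher on 2+3 = 5 ballots, Kiln on 10. Kiln wins 10–5.
Ember vs Lantern: Ember preferred on 3 ballots; Lantern wins 12–3.
Ember vs Cedar: Ember, 9–6.
Ember vs Kiln: Kiln, 13–2.
Lantern vs Cedar: Lantern preferred on 4+3+2+2 = 11 ballots; Lantern wins 11–4.
Lantern vs Kiln: Lantern preferred on 2 ballots; Kiln wins 13–2.
Cedar vs Kiln: 2 for Cedar, 13 for Kiln — Kiln by 13–2.
Only Kiln has no losses; Kiln is the Condorcet winner.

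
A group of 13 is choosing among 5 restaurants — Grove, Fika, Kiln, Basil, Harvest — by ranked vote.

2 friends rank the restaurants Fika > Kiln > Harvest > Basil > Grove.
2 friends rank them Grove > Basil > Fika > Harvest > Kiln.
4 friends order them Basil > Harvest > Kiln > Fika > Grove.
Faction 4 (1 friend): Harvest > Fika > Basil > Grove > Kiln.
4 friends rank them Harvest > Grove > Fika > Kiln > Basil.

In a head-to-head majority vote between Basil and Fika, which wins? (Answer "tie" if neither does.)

Fika

Ballots ranking Basil above Fika: 2 + 4 = 6.
Ballots ranking Fika above Basil: 13 − 6 = 7.
Fika wins the head-to-head 7–6.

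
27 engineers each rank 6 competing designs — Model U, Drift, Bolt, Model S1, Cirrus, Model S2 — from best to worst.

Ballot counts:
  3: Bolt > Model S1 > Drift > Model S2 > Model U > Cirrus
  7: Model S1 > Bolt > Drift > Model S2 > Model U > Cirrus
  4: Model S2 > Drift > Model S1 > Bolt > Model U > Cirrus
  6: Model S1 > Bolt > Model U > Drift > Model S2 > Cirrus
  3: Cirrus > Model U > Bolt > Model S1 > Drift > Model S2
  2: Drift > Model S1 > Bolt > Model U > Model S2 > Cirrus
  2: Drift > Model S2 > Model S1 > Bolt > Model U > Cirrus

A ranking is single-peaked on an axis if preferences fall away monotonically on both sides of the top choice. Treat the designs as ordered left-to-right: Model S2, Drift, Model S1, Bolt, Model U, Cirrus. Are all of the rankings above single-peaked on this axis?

Axis positions: Model S2=1, Drift=2, Model S1=3, Bolt=4, Model U=5, Cirrus=6.
Faction 1 (peak Bolt at position 4): ranking walks positions 4-3-2-1-5-6, expanding outward from the peak — single-peaked.
Faction 2 (peak Model S1 at position 3): ranking walks positions 3-4-2-1-5-6, expanding outward from the peak — single-peaked.
Faction 3 (peak Model S2 at position 1): ranking walks positions 1-2-3-4-5-6, expanding outward from the peak — single-peaked.
Faction 4 (peak Model S1 at position 3): ranking walks positions 3-4-5-2-1-6, expanding outward from the peak — single-peaked.
Faction 5 (peak Cirrus at position 6): ranking walks positions 6-5-4-3-2-1, expanding outward from the peak — single-peaked.
Faction 6 (peak Drift at position 2): ranking walks positions 2-3-4-5-1-6, expanding outward from the peak — single-peaked.
Faction 7 (peak Drift at position 2): ranking walks positions 2-1-3-4-5-6, expanding outward from the peak — single-peaked.
Every ranking is single-peaked on this axis.

yes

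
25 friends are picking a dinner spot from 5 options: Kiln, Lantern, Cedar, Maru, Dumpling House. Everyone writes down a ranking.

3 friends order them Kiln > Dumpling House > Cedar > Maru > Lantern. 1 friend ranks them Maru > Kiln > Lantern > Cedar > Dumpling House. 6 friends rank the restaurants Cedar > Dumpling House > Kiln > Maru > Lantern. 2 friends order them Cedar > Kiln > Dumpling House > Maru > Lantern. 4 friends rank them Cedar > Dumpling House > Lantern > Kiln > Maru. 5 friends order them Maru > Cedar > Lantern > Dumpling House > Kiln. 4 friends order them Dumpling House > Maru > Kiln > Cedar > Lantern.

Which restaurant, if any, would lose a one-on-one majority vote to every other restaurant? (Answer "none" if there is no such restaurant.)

Head-to-head results (25 friends):
Kiln vs Lantern: Kiln is ranked higher on 3+1+6+2+4 = 16 ballots, Lantern on 9. Kiln wins 16–9.
Kiln vs Cedar: 3+1+4 = 8 for Kiln, 17 for Cedar — Cedar by 17–8.
Kiln vs Maru: Kiln preferred on 3+6+2+4 = 15 ballots; Kiln wins 15–10.
Kiln vs Dumpling House: Dumpling House wins 19–6.
Lantern–Cedar: Cedar 24–1.
Lantern vs Maru: Maru wins 21–4.
Lantern vs Dumpling House: Dumpling House wins 19–6.
Cedar vs Maru: Cedar, 15–10.
Cedar vs Dumpling House: Cedar preferred on 1+6+2+4+5 = 18 ballots; Cedar wins 18–7.
Maru vs Dumpling House: Dumpling House wins 19–6.
Lantern is beaten in every head-to-head and is the Condorcet loser.

Lantern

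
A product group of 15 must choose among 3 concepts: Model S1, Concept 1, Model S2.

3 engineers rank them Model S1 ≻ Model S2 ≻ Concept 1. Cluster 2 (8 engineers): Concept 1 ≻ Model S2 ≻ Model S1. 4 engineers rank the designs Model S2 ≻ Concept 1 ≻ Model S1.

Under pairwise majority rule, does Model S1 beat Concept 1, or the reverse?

Concept 1

Ballots ranking Model S1 above Concept 1: 3.
Ballots ranking Concept 1 above Model S1: 15 − 3 = 12.
Concept 1 wins the head-to-head 12–3.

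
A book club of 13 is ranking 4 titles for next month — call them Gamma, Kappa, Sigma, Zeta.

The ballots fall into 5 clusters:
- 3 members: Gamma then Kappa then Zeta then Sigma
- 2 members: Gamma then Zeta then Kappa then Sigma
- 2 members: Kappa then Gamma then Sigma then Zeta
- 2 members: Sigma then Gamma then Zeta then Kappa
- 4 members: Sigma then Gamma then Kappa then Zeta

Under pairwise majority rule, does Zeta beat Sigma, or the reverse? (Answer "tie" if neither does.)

Ballots ranking Zeta above Sigma: 3 + 2 = 5.
Ballots ranking Sigma above Zeta: 13 − 5 = 8.
Sigma wins the head-to-head 8–5.

Sigma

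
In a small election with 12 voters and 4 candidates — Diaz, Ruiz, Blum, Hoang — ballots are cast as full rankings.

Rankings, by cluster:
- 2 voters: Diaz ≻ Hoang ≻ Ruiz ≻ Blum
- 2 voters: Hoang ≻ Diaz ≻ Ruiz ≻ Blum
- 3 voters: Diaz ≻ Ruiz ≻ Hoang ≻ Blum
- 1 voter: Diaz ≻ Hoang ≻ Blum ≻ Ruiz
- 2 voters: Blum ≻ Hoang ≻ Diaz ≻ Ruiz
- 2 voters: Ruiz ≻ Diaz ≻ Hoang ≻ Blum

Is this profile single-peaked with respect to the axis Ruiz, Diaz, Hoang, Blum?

Axis positions: Ruiz=1, Diaz=2, Hoang=3, Blum=4.
Cluster 1 (peak Diaz at position 2): ranking walks positions 2-3-1-4, expanding outward from the peak — single-peaked.
Cluster 2 (peak Hoang at position 3): ranking walks positions 3-2-1-4, expanding outward from the peak — single-peaked.
Cluster 3 (peak Diaz at position 2): ranking walks positions 2-1-3-4, expanding outward from the peak — single-peaked.
Cluster 4 (peak Diaz at position 2): ranking walks positions 2-3-4-1, expanding outward from the peak — single-peaked.
Cluster 5 (peak Blum at position 4): ranking walks positions 4-3-2-1, expanding outward from the peak — single-peaked.
Cluster 6 (peak Ruiz at position 1): ranking walks positions 1-2-3-4, expanding outward from the peak — single-peaked.
Every ranking is single-peaked on this axis.

yes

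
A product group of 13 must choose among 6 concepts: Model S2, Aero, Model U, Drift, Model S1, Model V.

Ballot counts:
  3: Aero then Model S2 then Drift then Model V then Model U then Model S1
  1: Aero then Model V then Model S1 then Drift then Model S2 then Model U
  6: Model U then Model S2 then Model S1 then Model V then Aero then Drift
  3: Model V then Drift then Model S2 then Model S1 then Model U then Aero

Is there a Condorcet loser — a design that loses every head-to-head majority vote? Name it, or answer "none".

none

Head-to-head results (13 engineers):
Model S2 vs Aero: 6+3 = 9 for Model S2, 4 for Aero — Model S2 by 9–4.
Model S2 vs Model U: Model S2 preferred on 3+1+3 = 7 ballots; Model S2 wins 7–6.
Model S2–Drift: Model S2 9–4.
Model S2 vs Model S1: 12 to 1, Model S2.
Model S2 vs Model V: 9 to 4, Model S2.
Aero vs Model U: 4 to 9, Model U.
Aero vs Drift: Aero, 10–3.
Aero–Model S1: Model S1 9–4.
Aero vs Model V: 3+1 = 4 for Aero, 9 for Model V — Model V by 9–4.
Model U vs Drift: Model U preferred on 6 ballots; Drift wins 7–6.
Model U vs Model S1: Model U is ranked higher on 3+6 = 9 ballots, Model S1 on 4. Model U wins 9–4.
Model U–Model V: Model V 7–6.
Drift vs Model S1: Model S1, 7–6.
Drift–Model V: Model V 10–3.
Model S1–Model V: Model V 7–6.
Each design has at least one pairwise win (Model S2 beats Aero; Aero beats Drift; Model U beats Aero; Drift beats Model U; Model S1 beats Aero; Model V beats Aero) — no Condorcet loser.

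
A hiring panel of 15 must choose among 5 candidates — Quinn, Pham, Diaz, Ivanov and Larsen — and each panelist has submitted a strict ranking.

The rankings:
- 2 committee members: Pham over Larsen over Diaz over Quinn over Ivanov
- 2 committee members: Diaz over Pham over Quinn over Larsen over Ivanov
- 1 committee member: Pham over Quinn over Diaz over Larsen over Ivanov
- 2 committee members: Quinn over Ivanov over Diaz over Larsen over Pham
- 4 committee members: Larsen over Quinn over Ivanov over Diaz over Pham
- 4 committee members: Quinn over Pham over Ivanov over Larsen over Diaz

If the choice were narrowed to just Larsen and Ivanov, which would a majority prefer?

Ballots ranking Larsen above Ivanov: 2 + 2 + 1 + 4 = 9.
Ballots ranking Ivanov above Larsen: 15 − 9 = 6.
Larsen wins the head-to-head 9–6.

Larsen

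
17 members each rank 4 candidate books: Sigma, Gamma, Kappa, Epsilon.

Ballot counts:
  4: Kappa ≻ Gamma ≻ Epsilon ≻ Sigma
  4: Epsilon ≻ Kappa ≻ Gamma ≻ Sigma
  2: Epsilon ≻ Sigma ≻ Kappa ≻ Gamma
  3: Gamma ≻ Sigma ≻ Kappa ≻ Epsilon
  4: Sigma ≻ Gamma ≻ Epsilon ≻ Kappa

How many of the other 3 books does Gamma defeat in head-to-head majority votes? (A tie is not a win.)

Gamma against each rival (17 members):
Gamma vs Sigma: Gamma preferred on 4+4+3 = 11 ballots; Gamma wins 11–6.
Gamma vs Kappa: 7 to 10, Kappa.
Gamma–Epsilon: Gamma 11–6.
Gamma beats Sigma, Epsilon; loses to Kappa — 2 pairwise wins.

2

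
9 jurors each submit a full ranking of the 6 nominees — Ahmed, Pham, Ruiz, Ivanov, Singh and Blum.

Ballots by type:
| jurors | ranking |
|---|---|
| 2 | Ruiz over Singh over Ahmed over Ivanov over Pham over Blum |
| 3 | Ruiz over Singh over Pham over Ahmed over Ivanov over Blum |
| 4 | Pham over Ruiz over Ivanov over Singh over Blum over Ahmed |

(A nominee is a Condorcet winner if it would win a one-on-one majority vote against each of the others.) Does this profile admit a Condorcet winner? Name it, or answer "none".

Check each pair by majority over 9 ballots:
Ahmed vs Pham: Ahmed preferred on 2 ballots; Pham wins 7–2.
Ahmed–Ruiz: Ruiz 9–0.
Ahmed vs Ivanov: 5 to 4, Ahmed.
Ahmed vs Singh: Ahmed preferred on 0 ballots; Singh wins 9–0.
Ahmed vs Blum: Ahmed is ranked higher on 2+3 = 5 ballots, Blum on 4. Ahmed wins 5–4.
Pham–Ruiz: Ruiz 5–4.
Pham vs Ivanov: Pham wins 7–2.
Pham vs Singh: Pham is ranked higher on 4 ballots, Singh on 5. Singh wins 5–4.
Pham–Blum: Pham 9–0.
Ruiz vs Ivanov: Ruiz wins 9–0.
Ruiz vs Singh: Ruiz preferred on 2+3+4 = 9 ballots; Ruiz wins 9–0.
Ruiz–Blum: Ruiz 9–0.
Ivanov vs Singh: 4 to 5, Singh.
Ivanov vs Blum: Ivanov is ranked higher on 2+3+4 = 9 ballots, Blum on 0. Ivanov wins 9–0.
Singh vs Blum: Singh wins 9–0.
Ruiz beats each of Ahmed, Pham, Ivanov, Singh, Blum — Ruiz is the Condorcet winner.

Ruiz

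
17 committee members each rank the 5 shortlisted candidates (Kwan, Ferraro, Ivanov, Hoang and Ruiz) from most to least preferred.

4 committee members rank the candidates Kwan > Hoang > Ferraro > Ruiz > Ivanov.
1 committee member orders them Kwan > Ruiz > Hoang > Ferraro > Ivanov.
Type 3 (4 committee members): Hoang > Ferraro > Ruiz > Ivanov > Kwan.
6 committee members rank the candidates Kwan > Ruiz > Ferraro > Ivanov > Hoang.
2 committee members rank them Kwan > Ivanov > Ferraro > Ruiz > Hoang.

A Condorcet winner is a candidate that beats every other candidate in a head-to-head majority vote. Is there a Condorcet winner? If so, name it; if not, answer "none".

Check each pair by majority over 17 ballots:
Kwan vs Ferraro: Kwan preferred on 4+1+6+2 = 13 ballots; Kwan wins 13–4.
Kwan vs Ivanov: Kwan preferred on 4+1+6+2 = 13 ballots; Kwan wins 13–4.
Kwan vs Hoang: Kwan preferred on 4+1+6+2 = 13 ballots; Kwan wins 13–4.
Kwan vs Ruiz: Kwan is ranked higher on 4+1+6+2 = 13 ballots, Ruiz on 4. Kwan wins 13–4.
Ferraro vs Ivanov: 4+1+4+6 = 15 for Ferraro, 2 for Ivanov — Ferraro by 15–2.
Ferraro vs Hoang: Ferraro is ranked higher on 6+2 = 8 ballots, Hoang on 9. Hoang wins 9–8.
Ferraro vs Ruiz: 10 to 7, Ferraro.
Ivanov vs Hoang: 6+2 = 8 for Ivanov, 9 for Hoang — Hoang by 9–8.
Ivanov vs Ruiz: 2 to 15, Ruiz.
Hoang vs Ruiz: 8 to 9, Ruiz.
Kwan beats each of Ferraro, Ivanov, Hoang, Ruiz — Kwan is the Condorcet winner.

Kwan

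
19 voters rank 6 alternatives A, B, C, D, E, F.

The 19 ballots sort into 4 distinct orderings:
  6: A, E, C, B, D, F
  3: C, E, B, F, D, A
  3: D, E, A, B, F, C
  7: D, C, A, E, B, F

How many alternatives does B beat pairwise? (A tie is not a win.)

1

B against each rival (19 voters):
B vs A: A wins 16–3.
B vs C: C, 16–3.
B vs D: B preferred on 6+3 = 9 ballots; D wins 10–9.
B vs E: E wins 19–0.
B vs F: 6+3+3+7 = 19 for B, 0 for F — B by 19–0.
B beats F; loses to A, C, D, E — 1 pairwise win.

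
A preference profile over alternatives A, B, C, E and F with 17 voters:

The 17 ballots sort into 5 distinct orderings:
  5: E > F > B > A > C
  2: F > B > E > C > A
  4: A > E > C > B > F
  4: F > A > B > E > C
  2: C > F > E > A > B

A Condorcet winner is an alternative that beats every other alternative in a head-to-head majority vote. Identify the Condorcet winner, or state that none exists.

Pairwise majorities:
A–B: A 10–7.
A–C: A 13–4.
A vs E: E, 9–8.
A vs F: F, 13–4.
B vs C: B wins 11–6.
B–E: E 11–6.
B vs F: F wins 13–4.
C–E: E 15–2.
C vs F: F wins 11–6.
E vs F: E wins 9–8.
E beats each of A, B, C, F — E is the Condorcet winner.

E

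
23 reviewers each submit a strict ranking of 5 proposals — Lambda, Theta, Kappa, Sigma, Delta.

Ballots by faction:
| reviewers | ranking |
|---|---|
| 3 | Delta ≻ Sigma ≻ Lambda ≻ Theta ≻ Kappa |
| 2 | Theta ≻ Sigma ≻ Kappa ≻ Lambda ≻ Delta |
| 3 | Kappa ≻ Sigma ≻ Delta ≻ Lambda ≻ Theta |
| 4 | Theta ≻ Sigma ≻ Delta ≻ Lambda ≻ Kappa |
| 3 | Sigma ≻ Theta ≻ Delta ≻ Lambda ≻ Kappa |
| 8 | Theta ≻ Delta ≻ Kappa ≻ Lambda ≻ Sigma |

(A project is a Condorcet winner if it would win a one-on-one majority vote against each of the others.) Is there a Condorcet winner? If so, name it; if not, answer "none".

Check each pair by majority over 23 ballots:
Lambda vs Theta: Lambda is ranked higher on 3+3 = 6 ballots, Theta on 17. Theta wins 17–6.
Lambda vs Kappa: 3+4+3 = 10 for Lambda, 13 for Kappa — Kappa by 13–10.
Lambda vs Sigma: 8 to 15, Sigma.
Lambda vs Delta: 2 to 21, Delta.
Theta vs Kappa: Theta preferred on 3+2+4+3+8 = 20 ballots; Theta wins 20–3.
Theta vs Sigma: 2+4+8 = 14 for Theta, 9 for Sigma — Theta by 14–9.
Theta vs Delta: 17 to 6, Theta.
Kappa vs Sigma: Kappa is ranked higher on 3+8 = 11 ballots, Sigma on 12. Sigma wins 12–11.
Kappa vs Delta: Kappa is ranked higher on 2+3 = 5 ballots, Delta on 18. Delta wins 18–5.
Sigma vs Delta: 2+3+4+3 = 12 for Sigma, 11 for Delta — Sigma by 12–11.
Theta wins every pairwise contest, so Theta is the Condorcet winner.

Theta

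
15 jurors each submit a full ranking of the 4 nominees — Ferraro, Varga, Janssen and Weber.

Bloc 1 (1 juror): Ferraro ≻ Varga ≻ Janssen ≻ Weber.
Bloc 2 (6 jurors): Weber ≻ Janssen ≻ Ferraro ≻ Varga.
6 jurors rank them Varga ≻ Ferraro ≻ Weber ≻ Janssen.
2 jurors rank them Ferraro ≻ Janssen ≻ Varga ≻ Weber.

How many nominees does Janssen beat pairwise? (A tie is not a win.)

1

Janssen against each rival (15 jurors):
Janssen vs Ferraro: Janssen is ranked higher on 6 ballots, Ferraro on 9. Ferraro wins 9–6.
Janssen vs Varga: 8 to 7, Janssen.
Janssen vs Weber: Janssen is ranked higher on 1+2 = 3 ballots, Weber on 12. Weber wins 12–3.
Janssen beats Varga; loses to Ferraro, Weber — 1 pairwise win.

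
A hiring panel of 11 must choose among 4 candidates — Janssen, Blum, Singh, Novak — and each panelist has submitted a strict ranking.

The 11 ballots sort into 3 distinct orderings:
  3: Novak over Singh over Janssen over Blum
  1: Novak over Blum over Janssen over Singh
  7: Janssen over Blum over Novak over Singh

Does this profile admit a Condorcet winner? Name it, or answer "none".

Pairwise majorities:
Janssen vs Blum: Janssen preferred on 3+7 = 10 ballots; Janssen wins 10–1.
Janssen vs Singh: Janssen preferred on 1+7 = 8 ballots; Janssen wins 8–3.
Janssen vs Novak: 7 for Janssen, 4 for Novak — Janssen by 7–4.
Blum vs Singh: Blum is ranked higher on 1+7 = 8 ballots, Singh on 3. Blum wins 8–3.
Blum vs Novak: 7 for Blum, 4 for Novak — Blum by 7–4.
Singh vs Novak: Singh preferred on 0 ballots; Novak wins 11–0.
Janssen defeats every rival head-to-head and is the Condorcet winner.

Janssen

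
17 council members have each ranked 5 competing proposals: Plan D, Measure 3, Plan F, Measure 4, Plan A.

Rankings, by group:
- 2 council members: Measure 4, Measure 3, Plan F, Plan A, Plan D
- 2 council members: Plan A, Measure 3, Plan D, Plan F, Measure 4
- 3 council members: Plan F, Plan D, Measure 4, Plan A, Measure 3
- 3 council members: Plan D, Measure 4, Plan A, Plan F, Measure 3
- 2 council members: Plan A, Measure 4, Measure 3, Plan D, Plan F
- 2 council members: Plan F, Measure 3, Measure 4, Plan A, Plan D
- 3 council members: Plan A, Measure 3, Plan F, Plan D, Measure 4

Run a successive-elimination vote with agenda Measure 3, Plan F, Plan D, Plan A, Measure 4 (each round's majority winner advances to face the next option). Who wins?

Measure 4

Round 1: Measure 3 vs Plan F — 9–8, Measure 3 advances.
Round 2: Measure 3 vs Plan D — 11–6, Measure 3 advances.
Round 3: Measure 3 vs Plan A — 4–13, Plan A advances.
Round 4: Plan A vs Measure 4 — 7–10, Measure 4 advances.
The agenda winner is Measure 4.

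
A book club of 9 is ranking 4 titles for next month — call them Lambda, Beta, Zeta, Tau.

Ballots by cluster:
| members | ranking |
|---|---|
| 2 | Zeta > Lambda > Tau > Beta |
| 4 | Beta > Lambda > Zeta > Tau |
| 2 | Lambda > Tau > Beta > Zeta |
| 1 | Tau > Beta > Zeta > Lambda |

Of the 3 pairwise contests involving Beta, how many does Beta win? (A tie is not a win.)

Beta against each rival (9 members):
Beta vs Lambda: Beta is ranked higher on 4+1 = 5 ballots, Lambda on 4. Beta wins 5–4.
Beta–Zeta: Beta 7–2.
Beta vs Tau: Tau wins 5–4.
Beta beats Lambda, Zeta; loses to Tau — 2 pairwise wins.

2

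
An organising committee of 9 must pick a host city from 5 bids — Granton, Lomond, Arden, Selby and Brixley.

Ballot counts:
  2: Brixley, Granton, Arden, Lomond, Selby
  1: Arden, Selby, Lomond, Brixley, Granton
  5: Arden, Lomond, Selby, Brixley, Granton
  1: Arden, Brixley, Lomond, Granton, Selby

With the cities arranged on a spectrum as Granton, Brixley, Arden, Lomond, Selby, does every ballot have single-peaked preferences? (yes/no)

Axis positions: Granton=1, Brixley=2, Arden=3, Lomond=4, Selby=5.
Type 1 (peak Brixley at position 2): ranking walks positions 2-1-3-4-5, expanding outward from the peak — single-peaked.
Type 2: ranking walks positions 3-5-4-2-1; Selby is ranked above Lomond even though Lomond lies between Selby and the peak Arden on the axis — preferences dip and rise again. Not single-peaked.
Type 3 (peak Arden at position 3): ranking walks positions 3-4-5-2-1, expanding outward from the peak — single-peaked.
Type 4 (peak Arden at position 3): ranking walks positions 3-2-4-1-5, expanding outward from the peak — single-peaked.
Type 2 violates single-peakedness, so the profile is not single-peaked on this axis.

no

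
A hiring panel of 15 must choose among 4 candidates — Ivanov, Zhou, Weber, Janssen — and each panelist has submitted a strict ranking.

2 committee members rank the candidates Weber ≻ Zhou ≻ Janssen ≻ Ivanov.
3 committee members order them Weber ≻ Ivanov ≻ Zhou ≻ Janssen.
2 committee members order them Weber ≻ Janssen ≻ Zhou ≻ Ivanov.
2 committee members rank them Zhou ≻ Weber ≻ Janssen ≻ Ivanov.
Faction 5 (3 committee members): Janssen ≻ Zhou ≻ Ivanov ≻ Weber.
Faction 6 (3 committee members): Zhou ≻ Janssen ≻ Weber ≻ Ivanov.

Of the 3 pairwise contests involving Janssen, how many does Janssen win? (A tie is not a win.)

Janssen against each rival (15 committee members):
Janssen vs Ivanov: 2+2+2+3+3 = 12 for Janssen, 3 for Ivanov — Janssen by 12–3.
Janssen vs Zhou: Zhou wins 10–5.
Janssen vs Weber: Weber, 9–6.
Janssen beats Ivanov; loses to Zhou, Weber — 1 pairwise win.

1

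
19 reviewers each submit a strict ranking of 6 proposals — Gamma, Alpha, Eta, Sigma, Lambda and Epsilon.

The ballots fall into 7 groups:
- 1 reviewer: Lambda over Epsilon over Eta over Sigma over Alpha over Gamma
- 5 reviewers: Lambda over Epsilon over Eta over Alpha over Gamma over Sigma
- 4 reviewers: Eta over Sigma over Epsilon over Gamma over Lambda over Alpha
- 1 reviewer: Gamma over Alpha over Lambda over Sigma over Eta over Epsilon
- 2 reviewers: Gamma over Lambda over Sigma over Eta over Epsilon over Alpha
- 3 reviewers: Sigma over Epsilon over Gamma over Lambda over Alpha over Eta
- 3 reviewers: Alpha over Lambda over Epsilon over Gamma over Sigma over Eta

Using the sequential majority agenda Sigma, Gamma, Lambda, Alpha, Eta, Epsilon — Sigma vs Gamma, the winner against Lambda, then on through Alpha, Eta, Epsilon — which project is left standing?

Epsilon

Round 1: Sigma vs Gamma — 8–11, Gamma advances.
Round 2: Gamma vs Lambda — 10–9, Gamma advances.
Round 3: Gamma vs Alpha — 10–9, Gamma advances.
Round 4: Gamma vs Eta — 9–10, Eta advances.
Round 5: Eta vs Epsilon — 7–12, Epsilon advances.
Epsilon survives the agenda.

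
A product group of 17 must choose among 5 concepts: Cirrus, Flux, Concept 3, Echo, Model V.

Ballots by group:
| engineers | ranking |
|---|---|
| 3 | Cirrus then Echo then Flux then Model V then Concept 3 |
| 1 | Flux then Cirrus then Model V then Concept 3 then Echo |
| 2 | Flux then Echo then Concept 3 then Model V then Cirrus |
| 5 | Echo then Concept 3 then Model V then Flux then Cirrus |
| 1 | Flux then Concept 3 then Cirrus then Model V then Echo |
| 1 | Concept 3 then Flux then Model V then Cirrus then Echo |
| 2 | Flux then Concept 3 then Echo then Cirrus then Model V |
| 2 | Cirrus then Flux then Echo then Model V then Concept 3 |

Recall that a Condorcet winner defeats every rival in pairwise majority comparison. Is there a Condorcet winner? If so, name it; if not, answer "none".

Flux

Head-to-head results (17 engineers):
Cirrus–Flux: Flux 12–5.
Cirrus vs Concept 3: Concept 3, 11–6.
Cirrus vs Echo: Echo, 9–8.
Cirrus vs Model V: Cirrus, 9–8.
Flux vs Concept 3: Flux, 11–6.
Flux vs Echo: Flux, 9–8.
Flux–Model V: Flux 12–5.
Concept 3 vs Echo: Echo wins 12–5.
Concept 3 vs Model V: Concept 3, 11–6.
Echo vs Model V: Echo, 14–3.
Flux beats each of Cirrus, Concept 3, Echo, Model V — Flux is the Condorcet winner.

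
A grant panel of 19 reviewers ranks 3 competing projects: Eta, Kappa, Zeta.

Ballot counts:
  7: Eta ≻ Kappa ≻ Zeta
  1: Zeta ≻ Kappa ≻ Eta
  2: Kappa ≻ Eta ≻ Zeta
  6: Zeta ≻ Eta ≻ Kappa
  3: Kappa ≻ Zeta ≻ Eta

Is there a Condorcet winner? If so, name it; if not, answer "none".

Check each pair by majority over 19 ballots:
Eta vs Kappa: Eta wins 13–6.
Eta vs Zeta: 9 to 10, Zeta.
Kappa vs Zeta: Kappa, 12–7.
Every project loses at least once (Eta loses to Zeta; Kappa loses to Eta; Zeta loses to Kappa). The majority relation contains the cycle Eta > Kappa > Zeta > Eta, so there is no Condorcet winner.

none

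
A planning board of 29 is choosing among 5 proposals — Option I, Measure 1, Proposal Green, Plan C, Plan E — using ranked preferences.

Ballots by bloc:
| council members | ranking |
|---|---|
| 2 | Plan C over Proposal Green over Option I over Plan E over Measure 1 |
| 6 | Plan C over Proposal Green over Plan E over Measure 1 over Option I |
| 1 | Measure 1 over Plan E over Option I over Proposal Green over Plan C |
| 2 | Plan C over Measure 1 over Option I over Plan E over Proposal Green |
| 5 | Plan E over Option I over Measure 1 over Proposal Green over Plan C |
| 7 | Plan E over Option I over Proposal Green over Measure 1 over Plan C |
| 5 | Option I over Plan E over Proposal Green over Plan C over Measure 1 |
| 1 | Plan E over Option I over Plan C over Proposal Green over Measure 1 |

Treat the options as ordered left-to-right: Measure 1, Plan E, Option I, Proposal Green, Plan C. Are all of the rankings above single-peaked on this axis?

Axis positions: Measure 1=1, Plan E=2, Option I=3, Proposal Green=4, Plan C=5.
Bloc 1 (peak Plan C at position 5): ranking walks positions 5-4-3-2-1, expanding outward from the peak — single-peaked.
Bloc 2: ranking walks positions 5-4-2-1-3; Plan E is ranked above Option I even though Option I lies between Plan E and the peak Plan C on the axis — preferences dip and rise again. Not single-peaked.
Bloc 3 (peak Measure 1 at position 1): ranking walks positions 1-2-3-4-5, expanding outward from the peak — single-peaked.
Bloc 4: ranking walks positions 5-1-3-2-4; Measure 1 is ranked above Proposal Green even though Proposal Green lies between Measure 1 and the peak Plan C on the axis — preferences dip and rise again. Not single-peaked.
Bloc 5 (peak Plan E at position 2): ranking walks positions 2-3-1-4-5, expanding outward from the peak — single-peaked.
Bloc 6 (peak Plan E at position 2): ranking walks positions 2-3-4-1-5, expanding outward from the peak — single-peaked.
Bloc 7 (peak Option I at position 3): ranking walks positions 3-2-4-5-1, expanding outward from the peak — single-peaked.
Bloc 8: ranking walks positions 2-3-5-4-1; Plan C is ranked above Proposal Green even though Proposal Green lies between Plan C and the peak Plan E on the axis — preferences dip and rise again. Not single-peaked.
Bloc 2 violates single-peakedness, so the profile is not single-peaked on this axis.

no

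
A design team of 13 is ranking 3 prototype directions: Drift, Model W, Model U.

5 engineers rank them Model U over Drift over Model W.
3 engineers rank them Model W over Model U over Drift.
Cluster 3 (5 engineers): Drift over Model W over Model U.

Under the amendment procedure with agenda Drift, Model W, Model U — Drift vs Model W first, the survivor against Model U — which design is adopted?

Round 1: Drift vs Model W — 10–3, Drift advances.
Round 2: Drift vs Model U — 5–8, Model U advances.
Model U survives the agenda.

Model U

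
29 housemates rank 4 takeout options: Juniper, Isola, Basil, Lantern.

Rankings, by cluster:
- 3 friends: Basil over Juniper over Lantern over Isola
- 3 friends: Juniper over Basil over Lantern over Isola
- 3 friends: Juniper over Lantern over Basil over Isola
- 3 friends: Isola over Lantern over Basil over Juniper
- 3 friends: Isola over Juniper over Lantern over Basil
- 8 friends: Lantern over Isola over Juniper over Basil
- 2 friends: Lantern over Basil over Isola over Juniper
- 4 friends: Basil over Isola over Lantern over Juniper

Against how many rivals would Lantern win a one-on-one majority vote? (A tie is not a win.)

3

Lantern against each rival (29 friends):
Lantern vs Juniper: Lantern preferred on 3+8+2+4 = 17 ballots; Lantern wins 17–12.
Lantern vs Isola: Lantern, 19–10.
Lantern–Basil: Lantern 19–10.
Lantern beats Juniper, Isola, Basil — 3 pairwise wins.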